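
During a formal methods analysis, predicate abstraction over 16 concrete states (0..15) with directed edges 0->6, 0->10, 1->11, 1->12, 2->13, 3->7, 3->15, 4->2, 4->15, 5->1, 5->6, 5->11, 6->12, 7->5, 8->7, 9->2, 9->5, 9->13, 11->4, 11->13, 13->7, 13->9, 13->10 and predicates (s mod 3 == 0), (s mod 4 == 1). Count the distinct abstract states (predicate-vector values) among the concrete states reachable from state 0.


BFS from 0:
Concrete reachable: {0, 6, 10, 12}
Abstract via predicates (s mod 3 == 0), (s mod 4 == 1):
  (0,0) <- {10}
  (1,0) <- {0, 6, 12}
Distinct abstract states = 2

2


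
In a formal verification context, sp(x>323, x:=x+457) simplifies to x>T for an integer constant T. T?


Formula: sp(P, x:=E) = exists old_x. (x = E[old_x/x]) AND P[old_x/x] (old_x is the value of x before the assignment; eliminate old_x by solving x = E[old_x/x] for old_x)
Step 1: Precondition P: x>323, i.e. old_x > 323
Step 2: Assignment gives x = old_x + 457, so old_x = x - 457
Step 3: Substitute into P: x - 457 > 323
Step 4: Simplify: x > 323+457 = 780

780


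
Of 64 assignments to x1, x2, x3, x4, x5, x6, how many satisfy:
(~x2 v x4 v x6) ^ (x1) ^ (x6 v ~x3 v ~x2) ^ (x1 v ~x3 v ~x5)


CNF with 4 clauses over 6 vars (64 assignments).
An assignment satisfies CNF iff every clause has >=1 true literal.
Check each row (bits = x1,x2,x3,x4,x5,x6; clause T/F shown):
  row 0 [000000]: clauses=TFTT -> 0
  row 1 [000001]: clauses=TFTT -> 0
  row 2 [000010]: clauses=TFTT -> 0
  row 3 [000011]: clauses=TFTT -> 0
  row 4 [000100]: clauses=TFTT -> 0
  (every remaining row is evaluated the same way; all 64 results are listed next)
Full result column, 8 rows per line (x1,x2,x3 fixed per line; x4,x5,x6 runs 000..111 left to right):
  rows 0-7 [x1,x2,x3=000]: 00000000  (ones: 0)
  rows 8-15 [x1,x2,x3=001]: 00000000  (ones: 0)
  rows 16-23 [x1,x2,x3=010]: 00000000  (ones: 0)
  rows 24-31 [x1,x2,x3=011]: 00000000  (ones: 0)
  rows 32-39 [x1,x2,x3=100]: 11111111  (ones: 8)
  rows 40-47 [x1,x2,x3=101]: 11111111  (ones: 8)
  rows 48-55 [x1,x2,x3=110]: 01011111  (ones: 6)
  rows 56-63 [x1,x2,x3=111]: 01010101  (ones: 4)
Satisfying assignments = 0+0+0+0+8+8+6+4 = 26

26


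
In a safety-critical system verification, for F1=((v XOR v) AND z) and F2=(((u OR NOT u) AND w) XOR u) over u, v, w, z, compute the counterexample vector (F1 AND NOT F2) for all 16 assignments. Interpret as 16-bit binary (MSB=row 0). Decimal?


F1 = ((v XOR v) AND z)
F2 = (((u OR NOT u) AND w) XOR u)
Counterexample to F1=>F2 is where F1=1 and F2=0.
Evaluate each row (bits = u,v,w,z, MSB first):
  row 0 [0000]: F1=0 F2=0 -> F1&~F2 -> 0
  row 1 [0001]: F1=0 F2=0 -> F1&~F2 -> 0
  row 2 [0010]: F1=0 F2=1 -> F1&~F2 -> 0
  row 3 [0011]: F1=0 F2=1 -> F1&~F2 -> 0
  row 4 [0100]: F1=0 F2=0 -> F1&~F2 -> 0
  row 5 [0101]: F1=0 F2=0 -> F1&~F2 -> 0
  row 6 [0110]: F1=0 F2=1 -> F1&~F2 -> 0
  row 7 [0111]: F1=0 F2=1 -> F1&~F2 -> 0
  row 8 [1000]: F1=0 F2=1 -> F1&~F2 -> 0
  row 9 [1001]: F1=0 F2=1 -> F1&~F2 -> 0
  row 10 [1010]: F1=0 F2=0 -> F1&~F2 -> 0
  row 11 [1011]: F1=0 F2=0 -> F1&~F2 -> 0
  row 12 [1100]: F1=0 F2=1 -> F1&~F2 -> 0
  row 13 [1101]: F1=0 F2=1 -> F1&~F2 -> 0
  row 14 [1110]: F1=0 F2=0 -> F1&~F2 -> 0
  row 15 [1111]: F1=0 F2=0 -> F1&~F2 -> 0
Full result column, 4 rows per line (u,v fixed per line; w,z runs 00..11 left to right):
  rows 0-3 [u,v=00]: 0000  = hex 0
  rows 4-7 [u,v=01]: 0000  = hex 0
  rows 8-11 [u,v=10]: 0000  = hex 0
  rows 12-15 [u,v=11]: 0000  = hex 0
Counterexample vector (row 0 .. row 15) = 0000000000000000
Output column grouped in 4s = 0000 0000 0000 0000 = 0x0000
Convert to decimal digit by digit (value = value*16 + digit):
  0 -> 0
  0*16 + 0 = 0
  0*16 + 0 = 0
  0*16 + 0 = 0
Decimal = 0

0


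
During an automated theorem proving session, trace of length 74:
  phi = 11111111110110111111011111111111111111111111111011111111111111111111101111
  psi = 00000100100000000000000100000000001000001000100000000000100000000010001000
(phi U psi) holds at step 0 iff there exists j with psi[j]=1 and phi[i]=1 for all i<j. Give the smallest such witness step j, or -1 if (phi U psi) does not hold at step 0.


(phi U psi) at 0: need smallest j with psi[j]=1 and phi[i]=1 for all i in [0,j).
Scan from step 0:
  step 0: phi=1, psi=0 -> continue
  step 1: phi=1, psi=0 -> continue
  step 2: phi=1, psi=0 -> continue
  step 3: phi=1, psi=0 -> continue
  step 5: psi=1 and phi held for [0,5) -> witness found
Witness step = 5

5


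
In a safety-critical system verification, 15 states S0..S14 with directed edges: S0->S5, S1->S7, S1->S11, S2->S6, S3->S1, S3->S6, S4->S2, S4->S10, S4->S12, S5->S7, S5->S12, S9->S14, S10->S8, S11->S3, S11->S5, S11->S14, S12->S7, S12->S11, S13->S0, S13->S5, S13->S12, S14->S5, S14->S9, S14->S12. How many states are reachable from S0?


BFS from S0:
  layer 0: {S0}
  layer 1: {S5}
  layer 2: {S7, S12}
  layer 3: {S11}
  layer 4: {S3, S14}
  layer 5: {S1, S6, S9}
Reachable set: {S0, S1, S3, S5, S6, S7, S9, S11, S12, S14}
Count = 10

10


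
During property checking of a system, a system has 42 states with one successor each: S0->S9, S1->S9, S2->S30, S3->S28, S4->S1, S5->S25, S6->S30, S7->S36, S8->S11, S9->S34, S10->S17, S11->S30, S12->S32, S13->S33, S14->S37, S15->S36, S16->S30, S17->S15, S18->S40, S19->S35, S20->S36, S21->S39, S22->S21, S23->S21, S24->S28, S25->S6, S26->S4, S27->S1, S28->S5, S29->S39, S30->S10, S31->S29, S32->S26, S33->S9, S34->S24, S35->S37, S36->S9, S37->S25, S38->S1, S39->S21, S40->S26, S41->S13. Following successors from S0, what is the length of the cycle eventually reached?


Trace from S0 until a state repeats:
  S0 -> S9 -> S34 -> S24 -> S28 -> S5 -> S25 -> S6 -> S30 -> S10 -> S17 -> S15 -> S36 -> S9
S9 first seen at step 1, revisited at step 13.
Cycle length = 13 - 1 = 12

12


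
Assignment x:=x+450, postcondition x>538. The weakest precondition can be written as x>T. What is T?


Formula: wp(x:=E, P) = P[E/x] (substitute E for x in postcondition)
Step 1: Postcondition: x>538
Step 2: Substitute x+450 for x: x+450>538
Step 3: Solve for x: x > 538-450 = 88

88


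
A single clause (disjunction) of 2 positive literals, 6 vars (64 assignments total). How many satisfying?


Step 1: Total=2^6=64
Step 2: Unsat when all 2 false: 2^4=16
Step 3: Sat=64-16=48

48


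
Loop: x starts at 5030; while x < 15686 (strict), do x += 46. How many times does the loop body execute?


Step 1: x goes from 5030 toward 15686 by 46; the body runs while x<15686, so iterations = ceil((bound-start)/step)
Step 2: Distance=10656
Step 3: ceil(10656/46)=232

232


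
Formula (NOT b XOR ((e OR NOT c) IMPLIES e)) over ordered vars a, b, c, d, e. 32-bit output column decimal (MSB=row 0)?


Formula: (NOT b XOR ((e OR NOT c) IMPLIES e)) over a, b, c, d, e (32 rows)
Evaluate each row (bits = a,b,c,d,e, MSB first):
  row 0 [00000]: (NOT 0 XOR ((0 OR NOT 0) IMPLIES 0)) -> 1
  row 1 [00001]: (NOT 0 XOR ((1 OR NOT 0) IMPLIES 1)) -> 0
  row 2 [00010]: (NOT 0 XOR ((0 OR NOT 0) IMPLIES 0)) -> 1
  row 3 [00011]: (NOT 0 XOR ((1 OR NOT 0) IMPLIES 1)) -> 0
  row 4 [00100]: (NOT 0 XOR ((0 OR NOT 1) IMPLIES 0)) -> 0
  row 5 [00101]: (NOT 0 XOR ((1 OR NOT 1) IMPLIES 1)) -> 0
  row 6 [00110]: (NOT 0 XOR ((0 OR NOT 1) IMPLIES 0)) -> 0
  row 7 [00111]: (NOT 0 XOR ((1 OR NOT 1) IMPLIES 1)) -> 0
  row 8 [01000]: (NOT 1 XOR ((0 OR NOT 0) IMPLIES 0)) -> 0
  row 9 [01001]: (NOT 1 XOR ((1 OR NOT 0) IMPLIES 1)) -> 1
  row 10 [01010]: (NOT 1 XOR ((0 OR NOT 0) IMPLIES 0)) -> 0
  row 11 [01011]: (NOT 1 XOR ((1 OR NOT 0) IMPLIES 1)) -> 1
  row 12 [01100]: (NOT 1 XOR ((0 OR NOT 1) IMPLIES 0)) -> 1
  row 13 [01101]: (NOT 1 XOR ((1 OR NOT 1) IMPLIES 1)) -> 1
  row 14 [01110]: (NOT 1 XOR ((0 OR NOT 1) IMPLIES 0)) -> 1
  row 15 [01111]: (NOT 1 XOR ((1 OR NOT 1) IMPLIES 1)) -> 1
  row 16 [10000]: (NOT 0 XOR ((0 OR NOT 0) IMPLIES 0)) -> 1
  row 17 [10001]: (NOT 0 XOR ((1 OR NOT 0) IMPLIES 1)) -> 0
  row 18 [10010]: (NOT 0 XOR ((0 OR NOT 0) IMPLIES 0)) -> 1
  row 19 [10011]: (NOT 0 XOR ((1 OR NOT 0) IMPLIES 1)) -> 0
  row 20 [10100]: (NOT 0 XOR ((0 OR NOT 1) IMPLIES 0)) -> 0
  row 21 [10101]: (NOT 0 XOR ((1 OR NOT 1) IMPLIES 1)) -> 0
  row 22 [10110]: (NOT 0 XOR ((0 OR NOT 1) IMPLIES 0)) -> 0
  row 23 [10111]: (NOT 0 XOR ((1 OR NOT 1) IMPLIES 1)) -> 0
  row 24 [11000]: (NOT 1 XOR ((0 OR NOT 0) IMPLIES 0)) -> 0
  row 25 [11001]: (NOT 1 XOR ((1 OR NOT 0) IMPLIES 1)) -> 1
  row 26 [11010]: (NOT 1 XOR ((0 OR NOT 0) IMPLIES 0)) -> 0
  row 27 [11011]: (NOT 1 XOR ((1 OR NOT 0) IMPLIES 1)) -> 1
  row 28 [11100]: (NOT 1 XOR ((0 OR NOT 1) IMPLIES 0)) -> 1
  row 29 [11101]: (NOT 1 XOR ((1 OR NOT 1) IMPLIES 1)) -> 1
  row 30 [11110]: (NOT 1 XOR ((0 OR NOT 1) IMPLIES 0)) -> 1
  row 31 [11111]: (NOT 1 XOR ((1 OR NOT 1) IMPLIES 1)) -> 1
Full result column, 4 rows per line (a,b,c fixed per line; d,e runs 00..11 left to right):
  rows 0-3 [a,b,c=000]: 1010  = hex A
  rows 4-7 [a,b,c=001]: 0000  = hex 0
  rows 8-11 [a,b,c=010]: 0101  = hex 5
  rows 12-15 [a,b,c=011]: 1111  = hex F
  rows 16-19 [a,b,c=100]: 1010  = hex A
  rows 20-23 [a,b,c=101]: 0000  = hex 0
  rows 24-27 [a,b,c=110]: 0101  = hex 5
  rows 28-31 [a,b,c=111]: 1111  = hex F
Output column (row 0 .. row 31) = 10100000010111111010000001011111
Output column grouped in 4s = 1010 0000 0101 1111 1010 0000 0101 1111 = 0xA05FA05F
Convert to decimal digit by digit (value = value*16 + digit):
  A -> 10
  10*16 + 0 = 160
  160*16 + 5 = 2565
  2565*16 + 15 (F) = 41055
  41055*16 + 10 (A) = 656890
  656890*16 + 0 = 10510240
  10510240*16 + 5 = 168163845
  168163845*16 + 15 (F) = 2690621535
Decimal = 2690621535

2690621535


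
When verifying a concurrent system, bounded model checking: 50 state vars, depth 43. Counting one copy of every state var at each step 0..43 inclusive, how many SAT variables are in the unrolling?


BMC unrolls to depth k, creating one copy of each state var for steps 0..k.
Step count = 43 + 1 = 44 (steps 0 through 43)
Vars per step = 50
Total = 50 * 44 = 2200

2200


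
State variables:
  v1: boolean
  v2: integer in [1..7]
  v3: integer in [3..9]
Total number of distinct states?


State space = product of domain sizes of all variables.
Domain sizes:
  v1 (boolean): 2
  v2 (integer in [1..7]): 7
  v3 (integer in [3..9]): 7
Product = 2 * 7 * 7 = 98

98


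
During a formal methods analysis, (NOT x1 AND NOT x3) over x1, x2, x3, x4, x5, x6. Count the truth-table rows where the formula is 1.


Formula: (NOT x1 AND NOT x3) over 6 vars (64 rows)
Evaluate each row (x1, x2, x3, x4, x5, x6 as bits, MSB first):
  row 0 [000000]: (NOT 0 AND NOT 0) -> 1
  row 1 [000001]: (NOT 0 AND NOT 0) -> 1
  row 2 [000010]: (NOT 0 AND NOT 0) -> 1
  row 3 [000011]: (NOT 0 AND NOT 0) -> 1
  row 4 [000100]: (NOT 0 AND NOT 0) -> 1
  (every remaining row is evaluated the same way; all 64 results are listed next)
Full result column, 8 rows per line (x1,x2,x3 fixed per line; x4,x5,x6 runs 000..111 left to right):
  rows 0-7 [x1,x2,x3=000]: 11111111  (ones: 8)
  rows 8-15 [x1,x2,x3=001]: 00000000  (ones: 0)
  rows 16-23 [x1,x2,x3=010]: 11111111  (ones: 8)
  rows 24-31 [x1,x2,x3=011]: 00000000  (ones: 0)
  rows 32-39 [x1,x2,x3=100]: 00000000  (ones: 0)
  rows 40-47 [x1,x2,x3=101]: 00000000  (ones: 0)
  rows 48-55 [x1,x2,x3=110]: 00000000  (ones: 0)
  rows 56-63 [x1,x2,x3=111]: 00000000  (ones: 0)
Count of 1-rows = 8+0+8+0+0+0+0+0 = 16

16


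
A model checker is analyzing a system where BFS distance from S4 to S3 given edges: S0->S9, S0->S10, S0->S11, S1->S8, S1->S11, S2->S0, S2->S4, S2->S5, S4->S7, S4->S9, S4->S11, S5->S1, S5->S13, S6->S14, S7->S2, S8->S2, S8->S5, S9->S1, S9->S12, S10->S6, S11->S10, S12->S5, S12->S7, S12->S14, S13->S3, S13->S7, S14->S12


BFS layer-by-layer from S4:
  dist 0: {S4}
  dist 1: {S7, S9, S11}
  dist 2: {S1, S2, S10, S12}
  dist 3: {S0, S5, S6, S8, S14}
  dist 4: {S13}
  dist 5: {S3}
  -> S3 reached at distance 5
Shortest path length = 5

5


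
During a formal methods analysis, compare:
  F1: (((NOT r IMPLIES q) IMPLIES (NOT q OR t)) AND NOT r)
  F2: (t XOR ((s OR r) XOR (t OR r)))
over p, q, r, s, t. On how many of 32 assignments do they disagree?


F1 = (((NOT r IMPLIES q) IMPLIES (NOT q OR t)) AND NOT r)
F2 = (t XOR ((s OR r) XOR (t OR r)))
Evaluate both on each of 32 rows (bits = p,q,r,s,t):
  row 0 [00000]: F1=1 F2=0 (differ) -> 1
  row 1 [00001]: F1=1 F2=0 (differ) -> 1
  row 2 [00010]: F1=1 F2=1 -> 0
  row 3 [00011]: F1=1 F2=1 -> 0
  row 4 [00100]: F1=0 F2=0 -> 0
  row 5 [00101]: F1=0 F2=1 (differ) -> 1
  row 6 [00110]: F1=0 F2=0 -> 0
  row 7 [00111]: F1=0 F2=1 (differ) -> 1
  row 8 [01000]: F1=0 F2=0 -> 0
  row 9 [01001]: F1=1 F2=0 (differ) -> 1
  row 10 [01010]: F1=0 F2=1 (differ) -> 1
  row 11 [01011]: F1=1 F2=1 -> 0
  row 12 [01100]: F1=0 F2=0 -> 0
  row 13 [01101]: F1=0 F2=1 (differ) -> 1
  row 14 [01110]: F1=0 F2=0 -> 0
  row 15 [01111]: F1=0 F2=1 (differ) -> 1
  row 16 [10000]: F1=1 F2=0 (differ) -> 1
  row 17 [10001]: F1=1 F2=0 (differ) -> 1
  row 18 [10010]: F1=1 F2=1 -> 0
  row 19 [10011]: F1=1 F2=1 -> 0
  row 20 [10100]: F1=0 F2=0 -> 0
  row 21 [10101]: F1=0 F2=1 (differ) -> 1
  row 22 [10110]: F1=0 F2=0 -> 0
  row 23 [10111]: F1=0 F2=1 (differ) -> 1
  row 24 [11000]: F1=0 F2=0 -> 0
  row 25 [11001]: F1=1 F2=0 (differ) -> 1
  row 26 [11010]: F1=0 F2=1 (differ) -> 1
  row 27 [11011]: F1=1 F2=1 -> 0
  row 28 [11100]: F1=0 F2=0 -> 0
  row 29 [11101]: F1=0 F2=1 (differ) -> 1
  row 30 [11110]: F1=0 F2=0 -> 0
  row 31 [11111]: F1=0 F2=1 (differ) -> 1
Full result column, 8 rows per line (p,q fixed per line; r,s,t runs 000..111 left to right):
  rows 0-7 [p,q=00]: 11000101  (ones: 4)
  rows 8-15 [p,q=01]: 01100101  (ones: 4)
  rows 16-23 [p,q=10]: 11000101  (ones: 4)
  rows 24-31 [p,q=11]: 01100101  (ones: 4)
Disagreements = 4+4+4+4 = 16

16


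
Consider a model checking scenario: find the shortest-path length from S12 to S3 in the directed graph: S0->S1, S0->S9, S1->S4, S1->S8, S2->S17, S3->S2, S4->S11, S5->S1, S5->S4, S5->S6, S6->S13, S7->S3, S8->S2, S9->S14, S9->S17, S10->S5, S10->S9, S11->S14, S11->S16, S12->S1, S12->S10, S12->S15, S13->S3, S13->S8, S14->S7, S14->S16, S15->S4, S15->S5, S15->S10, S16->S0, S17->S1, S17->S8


BFS layer-by-layer from S12:
  dist 0: {S12}
  dist 1: {S1, S10, S15}
  dist 2: {S4, S5, S8, S9}
  dist 3: {S2, S6, S11, S14, S17}
  dist 4: {S7, S13, S16}
  dist 5: {S0, S3}
  -> S3 reached at distance 5
Shortest path length = 5

5


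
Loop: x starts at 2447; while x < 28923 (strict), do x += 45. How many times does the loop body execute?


Step 1: x goes from 2447 toward 28923 by 45; the body runs while x<28923, so iterations = ceil((bound-start)/step)
Step 2: Distance=26476
Step 3: ceil(26476/45)=589

589


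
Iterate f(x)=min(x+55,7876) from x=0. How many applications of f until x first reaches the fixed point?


Step 1: x=0, cap=7876, increment=55
Step 2: x grows by 55 each step until capped at 7876; fixed point is x=7876
Step 3: iterations = ceil(7876/55) = 144

144


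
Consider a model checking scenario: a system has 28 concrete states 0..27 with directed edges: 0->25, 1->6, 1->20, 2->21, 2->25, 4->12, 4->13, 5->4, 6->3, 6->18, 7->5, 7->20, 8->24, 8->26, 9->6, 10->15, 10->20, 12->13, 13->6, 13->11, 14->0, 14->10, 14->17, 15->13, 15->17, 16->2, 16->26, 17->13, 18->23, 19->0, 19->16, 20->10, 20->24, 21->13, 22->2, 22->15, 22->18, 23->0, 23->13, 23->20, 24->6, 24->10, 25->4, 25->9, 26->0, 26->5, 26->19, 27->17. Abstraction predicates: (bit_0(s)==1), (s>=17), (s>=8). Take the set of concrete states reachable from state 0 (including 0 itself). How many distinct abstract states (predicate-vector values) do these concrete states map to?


BFS from 0:
Concrete reachable: {0, 3, 4, 6, 9, 10, 11, 12, 13, 15, 17, 18, 20, 23, 24, 25}
Abstract via predicates (bit_0(s)==1), (s>=17), (s>=8):
  (0,0,0) <- {0, 4, 6}
  (0,0,1) <- {10, 12}
  (0,1,1) <- {18, 20, 24}
  (1,0,0) <- {3}
  (1,0,1) <- {9, 11, 13, 15}
  (1,1,1) <- {17, 23, 25}
Distinct abstract states = 6

6


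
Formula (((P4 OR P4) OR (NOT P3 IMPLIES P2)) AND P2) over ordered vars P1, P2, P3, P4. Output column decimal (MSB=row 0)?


Formula: (((P4 OR P4) OR (NOT P3 IMPLIES P2)) AND P2) over P1, P2, P3, P4 (16 rows)
Evaluate each row (bits = P1,P2,P3,P4, MSB first):
  row 0 [0000]: (((0 OR 0) OR (NOT 0 IMPLIES 0)) AND 0) -> 0
  row 1 [0001]: (((1 OR 1) OR (NOT 0 IMPLIES 0)) AND 0) -> 0
  row 2 [0010]: (((0 OR 0) OR (NOT 1 IMPLIES 0)) AND 0) -> 0
  row 3 [0011]: (((1 OR 1) OR (NOT 1 IMPLIES 0)) AND 0) -> 0
  row 4 [0100]: (((0 OR 0) OR (NOT 0 IMPLIES 1)) AND 1) -> 1
  row 5 [0101]: (((1 OR 1) OR (NOT 0 IMPLIES 1)) AND 1) -> 1
  row 6 [0110]: (((0 OR 0) OR (NOT 1 IMPLIES 1)) AND 1) -> 1
  row 7 [0111]: (((1 OR 1) OR (NOT 1 IMPLIES 1)) AND 1) -> 1
  row 8 [1000]: (((0 OR 0) OR (NOT 0 IMPLIES 0)) AND 0) -> 0
  row 9 [1001]: (((1 OR 1) OR (NOT 0 IMPLIES 0)) AND 0) -> 0
  row 10 [1010]: (((0 OR 0) OR (NOT 1 IMPLIES 0)) AND 0) -> 0
  row 11 [1011]: (((1 OR 1) OR (NOT 1 IMPLIES 0)) AND 0) -> 0
  row 12 [1100]: (((0 OR 0) OR (NOT 0 IMPLIES 1)) AND 1) -> 1
  row 13 [1101]: (((1 OR 1) OR (NOT 0 IMPLIES 1)) AND 1) -> 1
  row 14 [1110]: (((0 OR 0) OR (NOT 1 IMPLIES 1)) AND 1) -> 1
  row 15 [1111]: (((1 OR 1) OR (NOT 1 IMPLIES 1)) AND 1) -> 1
Full result column, 4 rows per line (P1,P2 fixed per line; P3,P4 runs 00..11 left to right):
  rows 0-3 [P1,P2=00]: 0000  = hex 0
  rows 4-7 [P1,P2=01]: 1111  = hex F
  rows 8-11 [P1,P2=10]: 0000  = hex 0
  rows 12-15 [P1,P2=11]: 1111  = hex F
Output column (row 0 .. row 15) = 0000111100001111
Output column grouped in 4s = 0000 1111 0000 1111 = 0x0F0F
Convert to decimal digit by digit (value = value*16 + digit):
  0 -> 0
  0*16 + 15 (F) = 15
  15*16 + 0 = 240
  240*16 + 15 (F) = 3855
Decimal = 3855

3855


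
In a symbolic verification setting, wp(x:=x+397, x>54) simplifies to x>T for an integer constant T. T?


Formula: wp(x:=E, P) = P[E/x] (substitute E for x in postcondition)
Step 1: Postcondition: x>54
Step 2: Substitute x+397 for x: x+397>54
Step 3: Solve for x: x > 54-397 = -343

-343


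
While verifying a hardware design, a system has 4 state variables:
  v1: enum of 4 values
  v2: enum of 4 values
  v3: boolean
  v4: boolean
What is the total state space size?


State space = product of domain sizes of all variables.
Domain sizes:
  v1 (enum of 4 values): 4
  v2 (enum of 4 values): 4
  v3 (boolean): 2
  v4 (boolean): 2
Product = 4 * 4 * 2 * 2 = 64

64


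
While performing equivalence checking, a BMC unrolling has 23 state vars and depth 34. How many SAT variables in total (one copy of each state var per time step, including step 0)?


BMC unrolls to depth k, creating one copy of each state var for steps 0..k.
Step count = 34 + 1 = 35 (steps 0 through 34)
Vars per step = 23
Total = 23 * 35 = 805

805


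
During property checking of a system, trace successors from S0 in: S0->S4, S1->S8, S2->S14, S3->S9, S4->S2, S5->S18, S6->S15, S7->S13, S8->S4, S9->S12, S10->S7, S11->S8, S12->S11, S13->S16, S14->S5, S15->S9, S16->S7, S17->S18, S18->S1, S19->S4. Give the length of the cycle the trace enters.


Trace from S0 until a state repeats:
  S0 -> S4 -> S2 -> S14 -> S5 -> S18 -> S1 -> S8 -> S4
S4 first seen at step 1, revisited at step 8.
Cycle length = 8 - 1 = 7

7


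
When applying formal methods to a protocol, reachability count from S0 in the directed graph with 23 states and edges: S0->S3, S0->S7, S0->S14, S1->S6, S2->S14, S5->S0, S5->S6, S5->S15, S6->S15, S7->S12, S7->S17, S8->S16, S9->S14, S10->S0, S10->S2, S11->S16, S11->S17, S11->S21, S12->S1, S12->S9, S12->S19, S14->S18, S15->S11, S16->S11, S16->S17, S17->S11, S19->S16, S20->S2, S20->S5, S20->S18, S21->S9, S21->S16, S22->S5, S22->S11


BFS from S0:
  layer 0: {S0}
  layer 1: {S3, S7, S14}
  layer 2: {S12, S17, S18}
  layer 3: {S1, S9, S11, S19}
  layer 4: {S6, S16, S21}
  layer 5: {S15}
Reachable set: {S0, S1, S3, S6, S7, S9, S11, S12, S14, S15, S16, S17, S18, S19, S21}
Count = 15

15


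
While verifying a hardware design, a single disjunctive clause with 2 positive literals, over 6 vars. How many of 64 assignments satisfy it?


Step 1: Total=2^6=64
Step 2: Unsat when all 2 false: 2^4=16
Step 3: Sat=64-16=48

48


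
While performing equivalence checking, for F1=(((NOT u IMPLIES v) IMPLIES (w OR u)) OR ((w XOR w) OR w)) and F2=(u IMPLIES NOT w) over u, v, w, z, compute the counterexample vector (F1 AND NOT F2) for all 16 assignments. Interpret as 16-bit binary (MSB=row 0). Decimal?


F1 = (((NOT u IMPLIES v) IMPLIES (w OR u)) OR ((w XOR w) OR w))
F2 = (u IMPLIES NOT w)
Counterexample to F1=>F2 is where F1=1 and F2=0.
Evaluate each row (bits = u,v,w,z, MSB first):
  row 0 [0000]: F1=1 F2=1 -> F1&~F2 -> 0
  row 1 [0001]: F1=1 F2=1 -> F1&~F2 -> 0
  row 2 [0010]: F1=1 F2=1 -> F1&~F2 -> 0
  row 3 [0011]: F1=1 F2=1 -> F1&~F2 -> 0
  row 4 [0100]: F1=0 F2=1 -> F1&~F2 -> 0
  row 5 [0101]: F1=0 F2=1 -> F1&~F2 -> 0
  row 6 [0110]: F1=1 F2=1 -> F1&~F2 -> 0
  row 7 [0111]: F1=1 F2=1 -> F1&~F2 -> 0
  row 8 [1000]: F1=1 F2=1 -> F1&~F2 -> 0
  row 9 [1001]: F1=1 F2=1 -> F1&~F2 -> 0
  row 10 [1010]: F1=1 F2=0 -> F1&~F2 -> 1
  row 11 [1011]: F1=1 F2=0 -> F1&~F2 -> 1
  row 12 [1100]: F1=1 F2=1 -> F1&~F2 -> 0
  row 13 [1101]: F1=1 F2=1 -> F1&~F2 -> 0
  row 14 [1110]: F1=1 F2=0 -> F1&~F2 -> 1
  row 15 [1111]: F1=1 F2=0 -> F1&~F2 -> 1
Full result column, 4 rows per line (u,v fixed per line; w,z runs 00..11 left to right):
  rows 0-3 [u,v=00]: 0000  = hex 0
  rows 4-7 [u,v=01]: 0000  = hex 0
  rows 8-11 [u,v=10]: 0011  = hex 3
  rows 12-15 [u,v=11]: 0011  = hex 3
Counterexample vector (row 0 .. row 15) = 0000000000110011
Output column grouped in 4s = 0000 0000 0011 0011 = 0x0033
Convert to decimal digit by digit (value = value*16 + digit):
  0 -> 0
  0*16 + 0 = 0
  0*16 + 3 = 3
  3*16 + 3 = 51
Decimal = 51

51


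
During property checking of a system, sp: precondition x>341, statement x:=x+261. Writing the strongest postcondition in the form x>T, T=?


Formula: sp(P, x:=E) = exists old_x. (x = E[old_x/x]) AND P[old_x/x] (old_x is the value of x before the assignment; eliminate old_x by solving x = E[old_x/x] for old_x)
Step 1: Precondition P: x>341, i.e. old_x > 341
Step 2: Assignment gives x = old_x + 261, so old_x = x - 261
Step 3: Substitute into P: x - 261 > 341
Step 4: Simplify: x > 341+261 = 602

602


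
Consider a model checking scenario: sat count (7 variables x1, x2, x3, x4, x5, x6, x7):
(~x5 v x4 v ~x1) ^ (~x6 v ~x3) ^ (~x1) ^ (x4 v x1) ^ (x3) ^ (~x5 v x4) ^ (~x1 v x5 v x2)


CNF with 7 clauses over 7 vars (128 assignments).
An assignment satisfies CNF iff every clause has >=1 true literal.
Check each row (bits = x1,x2,x3,x4,x5,x6,x7; clause T/F shown):
  row 0 [0000000]: clauses=TTTFFTT -> 0
  row 1 [0000001]: clauses=TTTFFTT -> 0
  row 2 [0000010]: clauses=TTTFFTT -> 0
  row 3 [0000011]: clauses=TTTFFTT -> 0
  row 4 [0000100]: clauses=TTTFFFT -> 0
  (every remaining row is evaluated the same way; all 128 results are listed next)
Full result column, 8 rows per line (x1,x2,x3,x4 fixed per line; x5,x6,x7 runs 000..111 left to right):
  rows 0-7 [x1,x2,x3,x4=0000]: 00000000  (ones: 0)
  rows 8-15 [x1,x2,x3,x4=0001]: 00000000  (ones: 0)
  rows 16-23 [x1,x2,x3,x4=0010]: 00000000  (ones: 0)
  rows 24-31 [x1,x2,x3,x4=0011]: 11001100  (ones: 4)
  rows 32-39 [x1,x2,x3,x4=0100]: 00000000  (ones: 0)
  rows 40-47 [x1,x2,x3,x4=0101]: 00000000  (ones: 0)
  rows 48-55 [x1,x2,x3,x4=0110]: 00000000  (ones: 0)
  rows 56-63 [x1,x2,x3,x4=0111]: 11001100  (ones: 4)
  rows 64-71 [x1,x2,x3,x4=1000]: 00000000  (ones: 0)
  rows 72-79 [x1,x2,x3,x4=1001]: 00000000  (ones: 0)
  rows 80-87 [x1,x2,x3,x4=1010]: 00000000  (ones: 0)
  rows 88-95 [x1,x2,x3,x4=1011]: 00000000  (ones: 0)
  rows 96-103 [x1,x2,x3,x4=1100]: 00000000  (ones: 0)
  rows 104-111 [x1,x2,x3,x4=1101]: 00000000  (ones: 0)
  rows 112-119 [x1,x2,x3,x4=1110]: 00000000  (ones: 0)
  rows 120-127 [x1,x2,x3,x4=1111]: 00000000  (ones: 0)
Satisfying assignments = 0+0+0+4+0+0+0+4+0+0+0+0+0+0+0+0 = 8

8


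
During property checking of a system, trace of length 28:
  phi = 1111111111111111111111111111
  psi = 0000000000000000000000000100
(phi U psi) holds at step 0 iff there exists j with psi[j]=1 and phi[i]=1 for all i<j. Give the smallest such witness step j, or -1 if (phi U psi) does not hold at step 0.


(phi U psi) at 0: need smallest j with psi[j]=1 and phi[i]=1 for all i in [0,j).
Scan from step 0:
  step 0: phi=1, psi=0 -> continue
  step 1: phi=1, psi=0 -> continue
  step 2: phi=1, psi=0 -> continue
  step 3: phi=1, psi=0 -> continue
  step 25: psi=1 and phi held for [0,25) -> witness found
Witness step = 25

25


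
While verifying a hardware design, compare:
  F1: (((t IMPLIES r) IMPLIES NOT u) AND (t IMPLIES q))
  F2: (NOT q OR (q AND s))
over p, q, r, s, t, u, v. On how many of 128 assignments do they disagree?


F1 = (((t IMPLIES r) IMPLIES NOT u) AND (t IMPLIES q))
F2 = (NOT q OR (q AND s))
Evaluate both on each of 128 rows (bits = p,q,r,s,t,u,v):
  row 0 [0000000]: F1=1 F2=1 -> 0
  row 1 [0000001]: F1=1 F2=1 -> 0
  row 2 [0000010]: F1=0 F2=1 (differ) -> 1
  row 3 [0000011]: F1=0 F2=1 (differ) -> 1
  row 4 [0000100]: F1=0 F2=1 (differ) -> 1
  (every remaining row is evaluated the same way; all 128 results are listed next)
Full result column, 8 rows per line (p,q,r,s fixed per line; t,u,v runs 000..111 left to right):
  rows 0-7 [p,q,r,s=0000]: 00111111  (ones: 6)
  rows 8-15 [p,q,r,s=0001]: 00111111  (ones: 6)
  rows 16-23 [p,q,r,s=0010]: 00111111  (ones: 6)
  rows 24-31 [p,q,r,s=0011]: 00111111  (ones: 6)
  rows 32-39 [p,q,r,s=0100]: 11001111  (ones: 6)
  rows 40-47 [p,q,r,s=0101]: 00110000  (ones: 2)
  rows 48-55 [p,q,r,s=0110]: 11001100  (ones: 4)
  rows 56-63 [p,q,r,s=0111]: 00110011  (ones: 4)
  rows 64-71 [p,q,r,s=1000]: 00111111  (ones: 6)
  rows 72-79 [p,q,r,s=1001]: 00111111  (ones: 6)
  rows 80-87 [p,q,r,s=1010]: 00111111  (ones: 6)
  rows 88-95 [p,q,r,s=1011]: 00111111  (ones: 6)
  rows 96-103 [p,q,r,s=1100]: 11001111  (ones: 6)
  rows 104-111 [p,q,r,s=1101]: 00110000  (ones: 2)
  rows 112-119 [p,q,r,s=1110]: 11001100  (ones: 4)
  rows 120-127 [p,q,r,s=1111]: 00110011  (ones: 4)
Disagreements = 6+6+6+6+6+2+4+4+6+6+6+6+6+2+4+4 = 80

80


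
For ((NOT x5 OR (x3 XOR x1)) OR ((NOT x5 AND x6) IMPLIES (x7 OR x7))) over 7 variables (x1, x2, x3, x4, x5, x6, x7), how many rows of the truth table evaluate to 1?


Formula: ((NOT x5 OR (x3 XOR x1)) OR ((NOT x5 AND x6) IMPLIES (x7 OR x7))) over 7 vars (128 rows)
Evaluate each row (x1, x2, x3, x4, x5, x6, x7 as bits, MSB first):
  row 0 [0000000]: ((NOT 0 OR (0 XOR 0)) OR ((NOT 0 AND 0) IMPLIES (0 OR 0))) -> 1
  row 1 [0000001]: ((NOT 0 OR (0 XOR 0)) OR ((NOT 0 AND 0) IMPLIES (1 OR 1))) -> 1
  row 2 [0000010]: ((NOT 0 OR (0 XOR 0)) OR ((NOT 0 AND 1) IMPLIES (0 OR 0))) -> 1
  row 3 [0000011]: ((NOT 0 OR (0 XOR 0)) OR ((NOT 0 AND 1) IMPLIES (1 OR 1))) -> 1
  row 4 [0000100]: ((NOT 1 OR (0 XOR 0)) OR ((NOT 1 AND 0) IMPLIES (0 OR 0))) -> 1
  (every remaining row is evaluated the same way; all 128 results are listed next)
Full result column, 8 rows per line (x1,x2,x3,x4 fixed per line; x5,x6,x7 runs 000..111 left to right):
  rows 0-7 [x1,x2,x3,x4=0000]: 11111111  (ones: 8)
  rows 8-15 [x1,x2,x3,x4=0001]: 11111111  (ones: 8)
  rows 16-23 [x1,x2,x3,x4=0010]: 11111111  (ones: 8)
  rows 24-31 [x1,x2,x3,x4=0011]: 11111111  (ones: 8)
  rows 32-39 [x1,x2,x3,x4=0100]: 11111111  (ones: 8)
  rows 40-47 [x1,x2,x3,x4=0101]: 11111111  (ones: 8)
  rows 48-55 [x1,x2,x3,x4=0110]: 11111111  (ones: 8)
  rows 56-63 [x1,x2,x3,x4=0111]: 11111111  (ones: 8)
  rows 64-71 [x1,x2,x3,x4=1000]: 11111111  (ones: 8)
  rows 72-79 [x1,x2,x3,x4=1001]: 11111111  (ones: 8)
  rows 80-87 [x1,x2,x3,x4=1010]: 11111111  (ones: 8)
  rows 88-95 [x1,x2,x3,x4=1011]: 11111111  (ones: 8)
  rows 96-103 [x1,x2,x3,x4=1100]: 11111111  (ones: 8)
  rows 104-111 [x1,x2,x3,x4=1101]: 11111111  (ones: 8)
  rows 112-119 [x1,x2,x3,x4=1110]: 11111111  (ones: 8)
  rows 120-127 [x1,x2,x3,x4=1111]: 11111111  (ones: 8)
Count of 1-rows = 8+8+8+8+8+8+8+8+8+8+8+8+8+8+8+8 = 128

128


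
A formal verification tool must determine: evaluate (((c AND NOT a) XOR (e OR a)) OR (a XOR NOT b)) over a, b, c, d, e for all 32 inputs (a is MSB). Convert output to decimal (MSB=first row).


Formula: (((c AND NOT a) XOR (e OR a)) OR (a XOR NOT b)) over a, b, c, d, e (32 rows)
Evaluate each row (bits = a,b,c,d,e, MSB first):
  row 0 [00000]: (((0 AND NOT 0) XOR (0 OR 0)) OR (0 XOR NOT 0)) -> 1
  row 1 [00001]: (((0 AND NOT 0) XOR (1 OR 0)) OR (0 XOR NOT 0)) -> 1
  row 2 [00010]: (((0 AND NOT 0) XOR (0 OR 0)) OR (0 XOR NOT 0)) -> 1
  row 3 [00011]: (((0 AND NOT 0) XOR (1 OR 0)) OR (0 XOR NOT 0)) -> 1
  row 4 [00100]: (((1 AND NOT 0) XOR (0 OR 0)) OR (0 XOR NOT 0)) -> 1
  row 5 [00101]: (((1 AND NOT 0) XOR (1 OR 0)) OR (0 XOR NOT 0)) -> 1
  row 6 [00110]: (((1 AND NOT 0) XOR (0 OR 0)) OR (0 XOR NOT 0)) -> 1
  row 7 [00111]: (((1 AND NOT 0) XOR (1 OR 0)) OR (0 XOR NOT 0)) -> 1
  row 8 [01000]: (((0 AND NOT 0) XOR (0 OR 0)) OR (0 XOR NOT 1)) -> 0
  row 9 [01001]: (((0 AND NOT 0) XOR (1 OR 0)) OR (0 XOR NOT 1)) -> 1
  row 10 [01010]: (((0 AND NOT 0) XOR (0 OR 0)) OR (0 XOR NOT 1)) -> 0
  row 11 [01011]: (((0 AND NOT 0) XOR (1 OR 0)) OR (0 XOR NOT 1)) -> 1
  row 12 [01100]: (((1 AND NOT 0) XOR (0 OR 0)) OR (0 XOR NOT 1)) -> 1
  row 13 [01101]: (((1 AND NOT 0) XOR (1 OR 0)) OR (0 XOR NOT 1)) -> 0
  row 14 [01110]: (((1 AND NOT 0) XOR (0 OR 0)) OR (0 XOR NOT 1)) -> 1
  row 15 [01111]: (((1 AND NOT 0) XOR (1 OR 0)) OR (0 XOR NOT 1)) -> 0
  row 16 [10000]: (((0 AND NOT 1) XOR (0 OR 1)) OR (1 XOR NOT 0)) -> 1
  row 17 [10001]: (((0 AND NOT 1) XOR (1 OR 1)) OR (1 XOR NOT 0)) -> 1
  row 18 [10010]: (((0 AND NOT 1) XOR (0 OR 1)) OR (1 XOR NOT 0)) -> 1
  row 19 [10011]: (((0 AND NOT 1) XOR (1 OR 1)) OR (1 XOR NOT 0)) -> 1
  row 20 [10100]: (((1 AND NOT 1) XOR (0 OR 1)) OR (1 XOR NOT 0)) -> 1
  row 21 [10101]: (((1 AND NOT 1) XOR (1 OR 1)) OR (1 XOR NOT 0)) -> 1
  row 22 [10110]: (((1 AND NOT 1) XOR (0 OR 1)) OR (1 XOR NOT 0)) -> 1
  row 23 [10111]: (((1 AND NOT 1) XOR (1 OR 1)) OR (1 XOR NOT 0)) -> 1
  row 24 [11000]: (((0 AND NOT 1) XOR (0 OR 1)) OR (1 XOR NOT 1)) -> 1
  row 25 [11001]: (((0 AND NOT 1) XOR (1 OR 1)) OR (1 XOR NOT 1)) -> 1
  row 26 [11010]: (((0 AND NOT 1) XOR (0 OR 1)) OR (1 XOR NOT 1)) -> 1
  row 27 [11011]: (((0 AND NOT 1) XOR (1 OR 1)) OR (1 XOR NOT 1)) -> 1
  row 28 [11100]: (((1 AND NOT 1) XOR (0 OR 1)) OR (1 XOR NOT 1)) -> 1
  row 29 [11101]: (((1 AND NOT 1) XOR (1 OR 1)) OR (1 XOR NOT 1)) -> 1
  row 30 [11110]: (((1 AND NOT 1) XOR (0 OR 1)) OR (1 XOR NOT 1)) -> 1
  row 31 [11111]: (((1 AND NOT 1) XOR (1 OR 1)) OR (1 XOR NOT 1)) -> 1
Full result column, 4 rows per line (a,b,c fixed per line; d,e runs 00..11 left to right):
  rows 0-3 [a,b,c=000]: 1111  = hex F
  rows 4-7 [a,b,c=001]: 1111  = hex F
  rows 8-11 [a,b,c=010]: 0101  = hex 5
  rows 12-15 [a,b,c=011]: 1010  = hex A
  rows 16-19 [a,b,c=100]: 1111  = hex F
  rows 20-23 [a,b,c=101]: 1111  = hex F
  rows 24-27 [a,b,c=110]: 1111  = hex F
  rows 28-31 [a,b,c=111]: 1111  = hex F
Output column (row 0 .. row 31) = 11111111010110101111111111111111
Output column grouped in 4s = 1111 1111 0101 1010 1111 1111 1111 1111 = 0xFF5AFFFF
Convert to decimal digit by digit (value = value*16 + digit):
  F -> 15
  15*16 + 15 (F) = 255
  255*16 + 5 = 4085
  4085*16 + 10 (A) = 65370
  65370*16 + 15 (F) = 1045935
  1045935*16 + 15 (F) = 16734975
  16734975*16 + 15 (F) = 267759615
  267759615*16 + 15 (F) = 4284153855
Decimal = 4284153855

4284153855


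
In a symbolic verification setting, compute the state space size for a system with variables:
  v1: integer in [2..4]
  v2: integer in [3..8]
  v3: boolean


State space = product of domain sizes of all variables.
Domain sizes:
  v1 (integer in [2..4]): 3
  v2 (integer in [3..8]): 6
  v3 (boolean): 2
Product = 3 * 6 * 2 = 36

36


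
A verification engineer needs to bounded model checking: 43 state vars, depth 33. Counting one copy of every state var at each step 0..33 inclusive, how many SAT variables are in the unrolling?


BMC unrolls to depth k, creating one copy of each state var for steps 0..k.
Step count = 33 + 1 = 34 (steps 0 through 33)
Vars per step = 43
Total = 43 * 34 = 1462

1462


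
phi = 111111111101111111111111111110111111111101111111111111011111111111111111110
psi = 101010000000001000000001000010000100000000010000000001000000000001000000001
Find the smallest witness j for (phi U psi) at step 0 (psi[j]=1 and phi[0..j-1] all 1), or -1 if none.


(phi U psi) at 0: need smallest j with psi[j]=1 and phi[i]=1 for all i in [0,j).
Scan from step 0:
  step 0: psi=1 and phi held for [0,0) -> witness found
Witness step = 0

0


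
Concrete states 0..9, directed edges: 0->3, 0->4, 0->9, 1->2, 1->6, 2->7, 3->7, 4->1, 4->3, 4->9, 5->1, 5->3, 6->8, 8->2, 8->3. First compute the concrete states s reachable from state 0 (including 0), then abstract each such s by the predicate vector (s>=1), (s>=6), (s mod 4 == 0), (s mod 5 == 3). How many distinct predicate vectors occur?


BFS from 0:
Concrete reachable: {0, 1, 2, 3, 4, 6, 7, 8, 9}
Abstract via predicates (s>=1), (s>=6), (s mod 4 == 0), (s mod 5 == 3):
  (0,0,1,0) <- {0}
  (1,0,0,0) <- {1, 2}
  (1,0,0,1) <- {3}
  (1,0,1,0) <- {4}
  (1,1,0,0) <- {6, 7, 9}
  (1,1,1,1) <- {8}
Distinct abstract states = 6

6


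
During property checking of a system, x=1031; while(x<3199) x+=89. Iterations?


Step 1: x goes from 1031 toward 3199 by 89; the body runs while x<3199, so iterations = ceil((bound-start)/step)
Step 2: Distance=2168
Step 3: ceil(2168/89)=25

25


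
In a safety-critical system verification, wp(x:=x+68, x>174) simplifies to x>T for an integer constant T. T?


Formula: wp(x:=E, P) = P[E/x] (substitute E for x in postcondition)
Step 1: Postcondition: x>174
Step 2: Substitute x+68 for x: x+68>174
Step 3: Solve for x: x > 174-68 = 106

106


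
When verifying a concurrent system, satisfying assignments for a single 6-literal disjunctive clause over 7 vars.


Step 1: Total=2^7=128
Step 2: Unsat when all 6 false: 2^1=2
Step 3: Sat=128-2=126

126


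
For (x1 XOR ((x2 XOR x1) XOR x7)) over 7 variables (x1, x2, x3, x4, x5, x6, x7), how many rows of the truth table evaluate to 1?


Formula: (x1 XOR ((x2 XOR x1) XOR x7)) over 7 vars (128 rows)
Evaluate each row (x1, x2, x3, x4, x5, x6, x7 as bits, MSB first):
  row 0 [0000000]: (0 XOR ((0 XOR 0) XOR 0)) -> 0
  row 1 [0000001]: (0 XOR ((0 XOR 0) XOR 1)) -> 1
  row 2 [0000010]: (0 XOR ((0 XOR 0) XOR 0)) -> 0
  row 3 [0000011]: (0 XOR ((0 XOR 0) XOR 1)) -> 1
  row 4 [0000100]: (0 XOR ((0 XOR 0) XOR 0)) -> 0
  (every remaining row is evaluated the same way; all 128 results are listed next)
Full result column, 8 rows per line (x1,x2,x3,x4 fixed per line; x5,x6,x7 runs 000..111 left to right):
  rows 0-7 [x1,x2,x3,x4=0000]: 01010101  (ones: 4)
  rows 8-15 [x1,x2,x3,x4=0001]: 01010101  (ones: 4)
  rows 16-23 [x1,x2,x3,x4=0010]: 01010101  (ones: 4)
  rows 24-31 [x1,x2,x3,x4=0011]: 01010101  (ones: 4)
  rows 32-39 [x1,x2,x3,x4=0100]: 10101010  (ones: 4)
  rows 40-47 [x1,x2,x3,x4=0101]: 10101010  (ones: 4)
  rows 48-55 [x1,x2,x3,x4=0110]: 10101010  (ones: 4)
  rows 56-63 [x1,x2,x3,x4=0111]: 10101010  (ones: 4)
  rows 64-71 [x1,x2,x3,x4=1000]: 01010101  (ones: 4)
  rows 72-79 [x1,x2,x3,x4=1001]: 01010101  (ones: 4)
  rows 80-87 [x1,x2,x3,x4=1010]: 01010101  (ones: 4)
  rows 88-95 [x1,x2,x3,x4=1011]: 01010101  (ones: 4)
  rows 96-103 [x1,x2,x3,x4=1100]: 10101010  (ones: 4)
  rows 104-111 [x1,x2,x3,x4=1101]: 10101010  (ones: 4)
  rows 112-119 [x1,x2,x3,x4=1110]: 10101010  (ones: 4)
  rows 120-127 [x1,x2,x3,x4=1111]: 10101010  (ones: 4)
Count of 1-rows = 4+4+4+4+4+4+4+4+4+4+4+4+4+4+4+4 = 64

64


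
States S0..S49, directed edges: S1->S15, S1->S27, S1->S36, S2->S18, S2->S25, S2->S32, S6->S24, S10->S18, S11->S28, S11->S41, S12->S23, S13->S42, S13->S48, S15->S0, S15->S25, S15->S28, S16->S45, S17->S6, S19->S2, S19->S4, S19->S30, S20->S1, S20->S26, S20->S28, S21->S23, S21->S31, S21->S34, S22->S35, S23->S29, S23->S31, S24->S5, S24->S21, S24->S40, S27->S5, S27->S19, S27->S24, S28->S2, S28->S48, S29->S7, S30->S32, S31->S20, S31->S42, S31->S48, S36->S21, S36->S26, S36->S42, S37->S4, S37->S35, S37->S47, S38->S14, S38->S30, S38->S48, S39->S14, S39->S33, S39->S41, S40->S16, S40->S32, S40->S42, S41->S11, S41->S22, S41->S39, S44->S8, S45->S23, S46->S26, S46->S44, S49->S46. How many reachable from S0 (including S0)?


BFS from S0:
  layer 0: {S0}
Reachable set: {S0}
Count = 1

1


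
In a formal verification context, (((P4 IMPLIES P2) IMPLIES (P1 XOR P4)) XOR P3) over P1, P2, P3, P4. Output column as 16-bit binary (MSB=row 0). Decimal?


Formula: (((P4 IMPLIES P2) IMPLIES (P1 XOR P4)) XOR P3) over P1, P2, P3, P4 (16 rows)
Evaluate each row (bits = P1,P2,P3,P4, MSB first):
  row 0 [0000]: (((0 IMPLIES 0) IMPLIES (0 XOR 0)) XOR 0) -> 0
  row 1 [0001]: (((1 IMPLIES 0) IMPLIES (0 XOR 1)) XOR 0) -> 1
  row 2 [0010]: (((0 IMPLIES 0) IMPLIES (0 XOR 0)) XOR 1) -> 1
  row 3 [0011]: (((1 IMPLIES 0) IMPLIES (0 XOR 1)) XOR 1) -> 0
  row 4 [0100]: (((0 IMPLIES 1) IMPLIES (0 XOR 0)) XOR 0) -> 0
  row 5 [0101]: (((1 IMPLIES 1) IMPLIES (0 XOR 1)) XOR 0) -> 1
  row 6 [0110]: (((0 IMPLIES 1) IMPLIES (0 XOR 0)) XOR 1) -> 1
  row 7 [0111]: (((1 IMPLIES 1) IMPLIES (0 XOR 1)) XOR 1) -> 0
  row 8 [1000]: (((0 IMPLIES 0) IMPLIES (1 XOR 0)) XOR 0) -> 1
  row 9 [1001]: (((1 IMPLIES 0) IMPLIES (1 XOR 1)) XOR 0) -> 1
  row 10 [1010]: (((0 IMPLIES 0) IMPLIES (1 XOR 0)) XOR 1) -> 0
  row 11 [1011]: (((1 IMPLIES 0) IMPLIES (1 XOR 1)) XOR 1) -> 0
  row 12 [1100]: (((0 IMPLIES 1) IMPLIES (1 XOR 0)) XOR 0) -> 1
  row 13 [1101]: (((1 IMPLIES 1) IMPLIES (1 XOR 1)) XOR 0) -> 0
  row 14 [1110]: (((0 IMPLIES 1) IMPLIES (1 XOR 0)) XOR 1) -> 0
  row 15 [1111]: (((1 IMPLIES 1) IMPLIES (1 XOR 1)) XOR 1) -> 1
Full result column, 4 rows per line (P1,P2 fixed per line; P3,P4 runs 00..11 left to right):
  rows 0-3 [P1,P2=00]: 0110  = hex 6
  rows 4-7 [P1,P2=01]: 0110  = hex 6
  rows 8-11 [P1,P2=10]: 1100  = hex C
  rows 12-15 [P1,P2=11]: 1001  = hex 9
Output column (row 0 .. row 15) = 0110011011001001
Output column grouped in 4s = 0110 0110 1100 1001 = 0x66C9
Convert to decimal digit by digit (value = value*16 + digit):
  6 -> 6
  6*16 + 6 = 102
  102*16 + 12 (C) = 1644
  1644*16 + 9 = 26313
Decimal = 26313

26313


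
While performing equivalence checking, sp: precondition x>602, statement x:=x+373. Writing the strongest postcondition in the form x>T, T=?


Formula: sp(P, x:=E) = exists old_x. (x = E[old_x/x]) AND P[old_x/x] (old_x is the value of x before the assignment; eliminate old_x by solving x = E[old_x/x] for old_x)
Step 1: Precondition P: x>602, i.e. old_x > 602
Step 2: Assignment gives x = old_x + 373, so old_x = x - 373
Step 3: Substitute into P: x - 373 > 602
Step 4: Simplify: x > 602+373 = 975

975


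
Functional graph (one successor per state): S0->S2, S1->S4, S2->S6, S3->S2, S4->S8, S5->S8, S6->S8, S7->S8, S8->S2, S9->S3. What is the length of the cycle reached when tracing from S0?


Trace from S0 until a state repeats:
  S0 -> S2 -> S6 -> S8 -> S2
S2 first seen at step 1, revisited at step 4.
Cycle length = 4 - 1 = 3

3


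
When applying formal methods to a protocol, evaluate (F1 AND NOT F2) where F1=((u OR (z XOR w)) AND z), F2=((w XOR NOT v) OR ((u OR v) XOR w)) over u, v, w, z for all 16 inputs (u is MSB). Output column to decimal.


F1 = ((u OR (z XOR w)) AND z)
F2 = ((w XOR NOT v) OR ((u OR v) XOR w))
Counterexample to F1=>F2 is where F1=1 and F2=0.
Evaluate each row (bits = u,v,w,z, MSB first):
  row 0 [0000]: F1=0 F2=1 -> F1&~F2 -> 0
  row 1 [0001]: F1=1 F2=1 -> F1&~F2 -> 0
  row 2 [0010]: F1=0 F2=1 -> F1&~F2 -> 0
  row 3 [0011]: F1=0 F2=1 -> F1&~F2 -> 0
  row 4 [0100]: F1=0 F2=1 -> F1&~F2 -> 0
  row 5 [0101]: F1=1 F2=1 -> F1&~F2 -> 0
  row 6 [0110]: F1=0 F2=1 -> F1&~F2 -> 0
  row 7 [0111]: F1=0 F2=1 -> F1&~F2 -> 0
  row 8 [1000]: F1=0 F2=1 -> F1&~F2 -> 0
  row 9 [1001]: F1=1 F2=1 -> F1&~F2 -> 0
  row 10 [1010]: F1=0 F2=0 -> F1&~F2 -> 0
  row 11 [1011]: F1=1 F2=0 -> F1&~F2 -> 1
  row 12 [1100]: F1=0 F2=1 -> F1&~F2 -> 0
  row 13 [1101]: F1=1 F2=1 -> F1&~F2 -> 0
  row 14 [1110]: F1=0 F2=1 -> F1&~F2 -> 0
  row 15 [1111]: F1=1 F2=1 -> F1&~F2 -> 0
Full result column, 4 rows per line (u,v fixed per line; w,z runs 00..11 left to right):
  rows 0-3 [u,v=00]: 0000  = hex 0
  rows 4-7 [u,v=01]: 0000  = hex 0
  rows 8-11 [u,v=10]: 0001  = hex 1
  rows 12-15 [u,v=11]: 0000  = hex 0
Counterexample vector (row 0 .. row 15) = 0000000000010000
Output column grouped in 4s = 0000 0000 0001 0000 = 0x0010
Convert to decimal digit by digit (value = value*16 + digit):
  0 -> 0
  0*16 + 0 = 0
  0*16 + 1 = 1
  1*16 + 0 = 16
Decimal = 16

16
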